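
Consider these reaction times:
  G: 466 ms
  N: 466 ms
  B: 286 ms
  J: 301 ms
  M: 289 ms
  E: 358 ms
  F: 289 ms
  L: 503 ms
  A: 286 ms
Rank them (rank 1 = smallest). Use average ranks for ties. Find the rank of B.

1.5

Sorted (ascending): 286, 286, 289, 289, 301, 358, 466, 466, 503
The 2 values of 286 occupy positions 1–2 → average rank (1+2)/2 = 1.5.
The 2 values of 289 occupy positions 3–4 → average rank (3+4)/2 = 3.5.
The 2 values of 466 occupy positions 7–8 → average rank (7+8)/2 = 7.5.
B has value 286 ms → rank 1.5.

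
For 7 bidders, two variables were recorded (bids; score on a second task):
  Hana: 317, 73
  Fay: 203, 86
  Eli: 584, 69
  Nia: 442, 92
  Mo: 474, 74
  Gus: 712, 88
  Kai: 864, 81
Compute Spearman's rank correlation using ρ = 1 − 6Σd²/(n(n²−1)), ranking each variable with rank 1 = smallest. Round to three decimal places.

-0.036

Ranks of variable 1: 2, 1, 5, 3, 4, 6, 7
Ranks of variable 2: 2, 5, 1, 7, 3, 6, 4
d = r₁ − r₂: 0, -4, 4, -4, 1, 0, 3
d²: 0, 16, 16, 16, 1, 0, 9; Σd² = 58
ρ = 1 − 6·58/(7·48) = 1 − 348/336 = -0.036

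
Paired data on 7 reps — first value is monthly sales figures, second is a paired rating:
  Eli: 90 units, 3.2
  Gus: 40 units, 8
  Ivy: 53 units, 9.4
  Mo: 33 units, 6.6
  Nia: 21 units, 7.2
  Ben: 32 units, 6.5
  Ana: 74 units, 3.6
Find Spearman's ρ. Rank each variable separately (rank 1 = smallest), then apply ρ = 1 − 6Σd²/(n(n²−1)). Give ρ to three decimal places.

Ranks of variable 1: 7, 4, 5, 3, 1, 2, 6
Ranks of variable 2: 1, 6, 7, 4, 5, 3, 2
d = r₁ − r₂: 6, -2, -2, -1, -4, -1, 4
d²: 36, 4, 4, 1, 16, 1, 16; Σd² = 78
ρ = 1 − 6·78/(7·48) = 1 − 468/336 = -0.393

-0.393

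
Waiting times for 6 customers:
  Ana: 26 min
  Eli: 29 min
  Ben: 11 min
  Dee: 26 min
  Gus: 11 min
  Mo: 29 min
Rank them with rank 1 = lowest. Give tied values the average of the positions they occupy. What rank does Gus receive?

1.5

Sorted (ascending): 11, 11, 26, 26, 29, 29
The 2 values of 11 occupy positions 1–2 → average rank (1+2)/2 = 1.5.
The 2 values of 26 occupy positions 3–4 → average rank (3+4)/2 = 3.5.
The 2 values of 29 occupy positions 5–6 → average rank (5+6)/2 = 5.5.
Gus has value 11 min → rank 1.5.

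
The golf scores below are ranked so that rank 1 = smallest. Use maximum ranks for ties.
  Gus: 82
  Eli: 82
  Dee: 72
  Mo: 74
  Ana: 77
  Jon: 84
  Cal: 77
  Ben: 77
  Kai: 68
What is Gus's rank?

Sorted (ascending): 68, 72, 74, 77, 77, 77, 82, 82, 84
The 3 values of 77 occupy positions 4–6 → each gets rank 6.
The 2 values of 82 occupy positions 7–8 → each gets rank 8.
Gus has value 82 → rank 8.

8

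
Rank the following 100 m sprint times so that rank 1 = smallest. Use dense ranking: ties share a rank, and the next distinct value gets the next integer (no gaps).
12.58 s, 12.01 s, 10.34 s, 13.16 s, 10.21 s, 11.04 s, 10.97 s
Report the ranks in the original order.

6, 5, 2, 7, 1, 4, 3

Sorted (ascending): 10.21, 10.34, 10.97, 11.04, 12.01, 12.58, 13.16
No ties — each value takes its position as its rank.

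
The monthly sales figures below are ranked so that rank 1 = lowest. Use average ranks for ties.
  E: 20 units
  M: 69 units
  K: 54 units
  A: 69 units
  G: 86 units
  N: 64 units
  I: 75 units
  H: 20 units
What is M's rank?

5.5

Sorted (ascending): 20, 20, 54, 64, 69, 69, 75, 86
The 2 values of 20 occupy positions 1–2 → average rank (1+2)/2 = 1.5.
The 2 values of 69 occupy positions 5–6 → average rank (5+6)/2 = 5.5.
M has value 69 units → rank 5.5.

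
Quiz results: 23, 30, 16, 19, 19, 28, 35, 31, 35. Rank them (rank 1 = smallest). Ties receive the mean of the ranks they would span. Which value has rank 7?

Sorted (ascending): 16, 19, 19, 23, 28, 30, 31, 35, 35
The 2 values of 19 occupy positions 2–3 → average rank (2+3)/2 = 2.5.
The 2 values of 35 occupy positions 8–9 → average rank (8+9)/2 = 8.5.
Rank 7 → value 31.

31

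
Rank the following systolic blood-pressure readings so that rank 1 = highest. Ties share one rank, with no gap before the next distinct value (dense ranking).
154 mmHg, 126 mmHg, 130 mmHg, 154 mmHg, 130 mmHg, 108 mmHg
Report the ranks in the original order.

Sorted (descending): 154, 154, 130, 130, 126, 108
The 2 values of 154 share dense rank 1.
The 2 values of 130 share dense rank 2.
Remaining distinct values take the next consecutive integers.

1, 3, 2, 1, 2, 4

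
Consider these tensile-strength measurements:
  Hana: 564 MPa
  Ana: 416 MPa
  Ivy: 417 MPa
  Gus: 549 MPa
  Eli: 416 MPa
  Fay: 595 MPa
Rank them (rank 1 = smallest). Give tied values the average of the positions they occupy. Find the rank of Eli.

1.5

Sorted (ascending): 416, 416, 417, 549, 564, 595
The 2 values of 416 occupy positions 1–2 → average rank (1+2)/2 = 1.5.
Eli has value 416 MPa → rank 1.5.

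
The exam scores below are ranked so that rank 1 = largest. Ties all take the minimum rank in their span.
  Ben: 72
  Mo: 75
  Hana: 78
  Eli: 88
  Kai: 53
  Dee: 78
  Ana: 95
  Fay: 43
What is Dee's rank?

Sorted (descending): 95, 88, 78, 78, 75, 72, 53, 43
The 2 values of 78 occupy positions 3–4 → each gets rank 3.
Dee has value 78 → rank 3.

3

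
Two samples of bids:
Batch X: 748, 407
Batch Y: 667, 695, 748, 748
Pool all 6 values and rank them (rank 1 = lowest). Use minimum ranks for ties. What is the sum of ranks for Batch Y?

13

Sorted (ascending): 407, 667, 695, 748, 748, 748
The 3 values of 748 occupy positions 4–6 → each gets rank 4.
Batch Y values → pooled ranks: 667→2, 695→3, 748→4, 748→4
Rank sum = 2 + 3 + 4 + 4 = 13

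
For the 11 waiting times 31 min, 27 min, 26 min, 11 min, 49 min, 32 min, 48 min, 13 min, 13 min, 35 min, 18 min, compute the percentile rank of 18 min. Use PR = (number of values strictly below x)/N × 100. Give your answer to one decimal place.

N = 11.
Strictly below 18: 3. Equal to 18: 1.
PR = 3/11 × 100 = 27.3

27.3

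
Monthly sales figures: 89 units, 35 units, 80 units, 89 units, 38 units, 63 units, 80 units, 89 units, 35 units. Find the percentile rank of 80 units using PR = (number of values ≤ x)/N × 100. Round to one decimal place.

N = 9.
Strictly below 80: 4. Equal to 80: 2.
PR = 6/9 × 100 = 66.7

66.7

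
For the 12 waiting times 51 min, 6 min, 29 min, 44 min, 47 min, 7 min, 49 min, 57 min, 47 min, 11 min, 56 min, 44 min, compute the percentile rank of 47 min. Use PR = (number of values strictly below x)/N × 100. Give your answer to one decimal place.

50.0

N = 12.
Strictly below 47: 6. Equal to 47: 2.
PR = 6/12 × 100 = 50.0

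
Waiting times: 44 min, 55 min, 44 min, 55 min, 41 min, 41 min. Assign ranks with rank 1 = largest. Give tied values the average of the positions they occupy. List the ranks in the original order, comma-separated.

3.5, 1.5, 3.5, 1.5, 5.5, 5.5

Sorted (descending): 55, 55, 44, 44, 41, 41
The 2 values of 55 occupy positions 1–2 → average rank (1+2)/2 = 1.5.
The 2 values of 44 occupy positions 3–4 → average rank (3+4)/2 = 3.5.
The 2 values of 41 occupy positions 5–6 → average rank (5+6)/2 = 5.5.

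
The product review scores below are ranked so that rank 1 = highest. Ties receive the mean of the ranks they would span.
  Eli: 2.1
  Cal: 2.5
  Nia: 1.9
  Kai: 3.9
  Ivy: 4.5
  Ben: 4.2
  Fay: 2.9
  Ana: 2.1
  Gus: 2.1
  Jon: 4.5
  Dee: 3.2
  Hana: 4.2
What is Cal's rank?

8

Sorted (descending): 4.5, 4.5, 4.2, 4.2, 3.9, 3.2, 2.9, 2.5, 2.1, 2.1, 2.1, 1.9
The 2 values of 4.5 occupy positions 1–2 → average rank (1+2)/2 = 1.5.
The 2 values of 4.2 occupy positions 3–4 → average rank (3+4)/2 = 3.5.
The 3 values of 2.1 occupy positions 9–11 → average rank 10.
Cal has value 2.5 → rank 8.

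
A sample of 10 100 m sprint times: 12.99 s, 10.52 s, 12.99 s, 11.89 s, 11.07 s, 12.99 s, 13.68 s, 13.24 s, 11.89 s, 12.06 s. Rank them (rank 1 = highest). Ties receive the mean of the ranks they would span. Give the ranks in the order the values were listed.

4, 10, 4, 7.5, 9, 4, 1, 2, 7.5, 6

Sorted (descending): 13.68, 13.24, 12.99, 12.99, 12.99, 12.06, 11.89, 11.89, 11.07, 10.52
The 3 values of 12.99 occupy positions 3–5 → average rank 4.
The 2 values of 11.89 occupy positions 7–8 → average rank (7+8)/2 = 7.5.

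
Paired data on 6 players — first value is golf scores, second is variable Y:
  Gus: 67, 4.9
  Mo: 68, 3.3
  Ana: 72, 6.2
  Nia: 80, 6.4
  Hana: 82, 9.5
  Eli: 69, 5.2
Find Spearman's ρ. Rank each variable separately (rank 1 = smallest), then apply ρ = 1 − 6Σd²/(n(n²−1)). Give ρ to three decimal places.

Ranks of variable 1: 1, 2, 4, 5, 6, 3
Ranks of variable 2: 2, 1, 4, 5, 6, 3
d = r₁ − r₂: -1, 1, 0, 0, 0, 0
d²: 1, 1, 0, 0, 0, 0; Σd² = 2
ρ = 1 − 6·2/(6·35) = 1 − 12/210 = 0.943

0.943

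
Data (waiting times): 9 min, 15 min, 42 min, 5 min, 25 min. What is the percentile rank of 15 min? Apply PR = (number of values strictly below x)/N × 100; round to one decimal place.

N = 5.
Strictly below 15: 2. Equal to 15: 1.
PR = 2/5 × 100 = 40.0

40.0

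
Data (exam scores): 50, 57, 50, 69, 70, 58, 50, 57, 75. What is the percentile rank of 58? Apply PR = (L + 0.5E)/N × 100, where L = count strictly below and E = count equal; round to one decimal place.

N = 9.
Strictly below 58: 5. Equal to 58: 1.
PR = (5 + 0.5·1)/9 × 100 = 61.1

61.1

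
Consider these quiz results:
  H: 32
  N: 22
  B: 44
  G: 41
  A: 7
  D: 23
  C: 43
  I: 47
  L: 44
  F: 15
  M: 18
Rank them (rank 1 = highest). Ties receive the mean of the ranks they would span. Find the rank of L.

Sorted (descending): 47, 44, 44, 43, 41, 32, 23, 22, 18, 15, 7
The 2 values of 44 occupy positions 2–3 → average rank (2+3)/2 = 2.5.
L has value 44 → rank 2.5.

2.5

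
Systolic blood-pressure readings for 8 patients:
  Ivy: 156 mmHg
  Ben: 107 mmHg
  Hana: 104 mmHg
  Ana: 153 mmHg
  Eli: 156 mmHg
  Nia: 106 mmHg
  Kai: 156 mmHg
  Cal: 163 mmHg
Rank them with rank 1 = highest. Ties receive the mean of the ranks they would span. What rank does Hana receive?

8

Sorted (descending): 163, 156, 156, 156, 153, 107, 106, 104
The 3 values of 156 occupy positions 2–4 → average rank 3.
Hana has value 104 mmHg → rank 8.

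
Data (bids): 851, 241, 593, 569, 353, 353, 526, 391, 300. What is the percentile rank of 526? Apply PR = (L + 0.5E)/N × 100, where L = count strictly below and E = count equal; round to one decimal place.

61.1

N = 9.
Strictly below 526: 5. Equal to 526: 1.
PR = (5 + 0.5·1)/9 × 100 = 61.1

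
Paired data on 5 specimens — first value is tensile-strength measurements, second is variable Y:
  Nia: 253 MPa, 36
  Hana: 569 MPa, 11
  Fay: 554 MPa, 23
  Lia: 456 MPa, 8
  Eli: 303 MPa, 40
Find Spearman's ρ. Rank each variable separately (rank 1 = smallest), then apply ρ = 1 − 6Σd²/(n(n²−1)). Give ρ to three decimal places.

-0.600

Ranks of variable 1: 1, 5, 4, 3, 2
Ranks of variable 2: 4, 2, 3, 1, 5
d = r₁ − r₂: -3, 3, 1, 2, -3
d²: 9, 9, 1, 4, 9; Σd² = 32
ρ = 1 − 6·32/(5·24) = 1 − 192/120 = -0.600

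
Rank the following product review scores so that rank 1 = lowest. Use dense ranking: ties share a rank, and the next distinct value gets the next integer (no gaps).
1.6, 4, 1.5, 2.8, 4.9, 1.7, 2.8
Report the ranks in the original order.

2, 5, 1, 4, 6, 3, 4

Sorted (ascending): 1.5, 1.6, 1.7, 2.8, 2.8, 4, 4.9
The 2 values of 2.8 share dense rank 4.
Remaining distinct values take the next consecutive integers.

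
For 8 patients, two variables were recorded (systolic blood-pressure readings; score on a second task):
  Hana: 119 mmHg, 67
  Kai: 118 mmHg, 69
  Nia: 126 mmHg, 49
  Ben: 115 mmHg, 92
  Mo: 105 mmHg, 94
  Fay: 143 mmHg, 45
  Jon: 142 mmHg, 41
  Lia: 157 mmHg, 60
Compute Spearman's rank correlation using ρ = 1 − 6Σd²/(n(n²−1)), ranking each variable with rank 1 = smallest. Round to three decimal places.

-0.833

Ranks of variable 1: 4, 3, 5, 2, 1, 7, 6, 8
Ranks of variable 2: 5, 6, 3, 7, 8, 2, 1, 4
d = r₁ − r₂: -1, -3, 2, -5, -7, 5, 5, 4
d²: 1, 9, 4, 25, 49, 25, 25, 16; Σd² = 154
ρ = 1 − 6·154/(8·63) = 1 − 924/504 = -0.833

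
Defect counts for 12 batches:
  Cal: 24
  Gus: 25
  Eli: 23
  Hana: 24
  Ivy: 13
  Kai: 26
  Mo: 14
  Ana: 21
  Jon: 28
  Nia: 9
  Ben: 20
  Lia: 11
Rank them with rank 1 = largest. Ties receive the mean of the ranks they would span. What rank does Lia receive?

11

Sorted (descending): 28, 26, 25, 24, 24, 23, 21, 20, 14, 13, 11, 9
The 2 values of 24 occupy positions 4–5 → average rank (4+5)/2 = 4.5.
Lia has value 11 → rank 11.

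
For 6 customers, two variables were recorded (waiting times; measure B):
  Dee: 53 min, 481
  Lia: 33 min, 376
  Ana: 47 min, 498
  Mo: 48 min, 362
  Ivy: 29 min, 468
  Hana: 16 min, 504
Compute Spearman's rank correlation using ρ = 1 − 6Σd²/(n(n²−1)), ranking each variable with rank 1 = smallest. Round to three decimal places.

Ranks of variable 1: 6, 3, 4, 5, 2, 1
Ranks of variable 2: 4, 2, 5, 1, 3, 6
d = r₁ − r₂: 2, 1, -1, 4, -1, -5
d²: 4, 1, 1, 16, 1, 25; Σd² = 48
ρ = 1 − 6·48/(6·35) = 1 − 288/210 = -0.371

-0.371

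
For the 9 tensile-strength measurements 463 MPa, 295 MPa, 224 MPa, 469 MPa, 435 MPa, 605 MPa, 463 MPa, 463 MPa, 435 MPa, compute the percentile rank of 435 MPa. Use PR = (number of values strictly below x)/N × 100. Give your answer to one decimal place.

22.2

N = 9.
Strictly below 435: 2. Equal to 435: 2.
PR = 2/9 × 100 = 22.2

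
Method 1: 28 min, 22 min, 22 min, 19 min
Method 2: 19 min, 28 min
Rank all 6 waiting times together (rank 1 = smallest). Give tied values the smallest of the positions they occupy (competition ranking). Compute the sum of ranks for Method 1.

12

Sorted (ascending): 19, 19, 22, 22, 28, 28
The 2 values of 19 occupy positions 1–2 → each gets rank 1.
The 2 values of 22 occupy positions 3–4 → each gets rank 3.
The 2 values of 28 occupy positions 5–6 → each gets rank 5.
Method 1 values → pooled ranks: 28→5, 22→3, 22→3, 19→1
Rank sum = 5 + 3 + 3 + 1 = 12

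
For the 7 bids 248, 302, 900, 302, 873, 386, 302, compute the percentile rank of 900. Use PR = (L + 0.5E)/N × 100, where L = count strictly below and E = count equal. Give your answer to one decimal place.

92.9

N = 7.
Strictly below 900: 6. Equal to 900: 1.
PR = (6 + 0.5·1)/7 × 100 = 92.9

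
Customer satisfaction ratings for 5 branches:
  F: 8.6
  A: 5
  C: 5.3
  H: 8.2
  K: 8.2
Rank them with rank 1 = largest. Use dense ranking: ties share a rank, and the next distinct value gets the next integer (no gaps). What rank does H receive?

2

Sorted (descending): 8.6, 8.2, 8.2, 5.3, 5
The 2 values of 8.2 share dense rank 2.
Remaining distinct values take the next consecutive integers.
H has value 8.2 → rank 2.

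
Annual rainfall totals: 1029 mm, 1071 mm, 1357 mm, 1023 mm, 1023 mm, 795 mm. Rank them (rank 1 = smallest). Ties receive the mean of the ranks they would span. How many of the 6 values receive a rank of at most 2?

Sorted (ascending): 795, 1023, 1023, 1029, 1071, 1357
The 2 values of 1023 occupy positions 2–3 → average rank (2+3)/2 = 2.5.
Ranks ≤ 2: {1} → 1 value.

1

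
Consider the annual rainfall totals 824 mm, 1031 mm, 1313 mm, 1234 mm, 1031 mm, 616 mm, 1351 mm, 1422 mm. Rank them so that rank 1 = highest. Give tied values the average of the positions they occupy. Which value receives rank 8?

Sorted (descending): 1422, 1351, 1313, 1234, 1031, 1031, 824, 616
The 2 values of 1031 occupy positions 5–6 → average rank (5+6)/2 = 5.5.
Rank 8 → value 616.

616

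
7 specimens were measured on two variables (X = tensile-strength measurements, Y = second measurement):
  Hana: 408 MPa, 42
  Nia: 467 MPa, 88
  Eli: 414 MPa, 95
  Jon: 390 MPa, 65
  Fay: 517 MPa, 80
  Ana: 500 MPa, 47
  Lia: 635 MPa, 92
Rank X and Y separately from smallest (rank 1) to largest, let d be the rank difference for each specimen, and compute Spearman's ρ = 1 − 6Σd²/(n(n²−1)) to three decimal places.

Ranks of variable 1: 2, 4, 3, 1, 6, 5, 7
Ranks of variable 2: 1, 5, 7, 3, 4, 2, 6
d = r₁ − r₂: 1, -1, -4, -2, 2, 3, 1
d²: 1, 1, 16, 4, 4, 9, 1; Σd² = 36
ρ = 1 − 6·36/(7·48) = 1 − 216/336 = 0.357

0.357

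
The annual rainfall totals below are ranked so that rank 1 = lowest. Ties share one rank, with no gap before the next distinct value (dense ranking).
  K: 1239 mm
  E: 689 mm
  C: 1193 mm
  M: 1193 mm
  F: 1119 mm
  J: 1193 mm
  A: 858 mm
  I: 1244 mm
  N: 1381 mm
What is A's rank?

2

Sorted (ascending): 689, 858, 1119, 1193, 1193, 1193, 1239, 1244, 1381
The 3 values of 1193 share dense rank 4.
Remaining distinct values take the next consecutive integers.
A has value 858 mm → rank 2.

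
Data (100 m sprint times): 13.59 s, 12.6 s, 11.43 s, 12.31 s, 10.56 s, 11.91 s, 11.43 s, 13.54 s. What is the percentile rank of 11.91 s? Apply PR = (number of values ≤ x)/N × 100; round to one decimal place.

N = 8.
Strictly below 11.91: 3. Equal to 11.91: 1.
PR = 4/8 × 100 = 50.0

50.0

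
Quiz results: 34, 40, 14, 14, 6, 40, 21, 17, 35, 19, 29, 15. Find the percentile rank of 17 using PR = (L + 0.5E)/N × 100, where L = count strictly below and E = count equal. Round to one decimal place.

N = 12.
Strictly below 17: 4. Equal to 17: 1.
PR = (4 + 0.5·1)/12 × 100 = 37.5

37.5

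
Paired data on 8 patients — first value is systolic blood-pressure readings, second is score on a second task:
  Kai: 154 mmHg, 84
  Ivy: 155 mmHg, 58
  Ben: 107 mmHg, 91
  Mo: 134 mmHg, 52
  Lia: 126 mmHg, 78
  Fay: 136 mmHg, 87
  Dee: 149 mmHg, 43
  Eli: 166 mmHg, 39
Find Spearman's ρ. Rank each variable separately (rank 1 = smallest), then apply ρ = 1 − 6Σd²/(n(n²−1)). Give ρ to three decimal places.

Ranks of variable 1: 6, 7, 1, 3, 2, 4, 5, 8
Ranks of variable 2: 6, 4, 8, 3, 5, 7, 2, 1
d = r₁ − r₂: 0, 3, -7, 0, -3, -3, 3, 7
d²: 0, 9, 49, 0, 9, 9, 9, 49; Σd² = 134
ρ = 1 − 6·134/(8·63) = 1 − 804/504 = -0.595

-0.595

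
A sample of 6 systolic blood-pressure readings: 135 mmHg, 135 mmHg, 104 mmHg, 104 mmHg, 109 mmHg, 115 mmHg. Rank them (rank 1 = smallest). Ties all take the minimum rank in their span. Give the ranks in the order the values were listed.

5, 5, 1, 1, 3, 4

Sorted (ascending): 104, 104, 109, 115, 135, 135
The 2 values of 104 occupy positions 1–2 → each gets rank 1.
The 2 values of 135 occupy positions 5–6 → each gets rank 5.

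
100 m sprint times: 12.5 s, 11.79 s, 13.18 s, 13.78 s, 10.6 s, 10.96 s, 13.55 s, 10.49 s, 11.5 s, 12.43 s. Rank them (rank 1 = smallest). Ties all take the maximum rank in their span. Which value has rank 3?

10.96

Sorted (ascending): 10.49, 10.6, 10.96, 11.5, 11.79, 12.43, 12.5, 13.18, 13.55, 13.78
No ties — each value takes its position as its rank.
Rank 3 → value 10.96.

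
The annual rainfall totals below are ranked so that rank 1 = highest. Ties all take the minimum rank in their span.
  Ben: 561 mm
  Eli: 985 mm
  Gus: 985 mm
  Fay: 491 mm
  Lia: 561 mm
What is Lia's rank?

3

Sorted (descending): 985, 985, 561, 561, 491
The 2 values of 985 occupy positions 1–2 → each gets rank 1.
The 2 values of 561 occupy positions 3–4 → each gets rank 3.
Lia has value 561 mm → rank 3.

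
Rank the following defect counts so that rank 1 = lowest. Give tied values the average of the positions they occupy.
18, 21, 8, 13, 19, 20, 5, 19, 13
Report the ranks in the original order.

Sorted (ascending): 5, 8, 13, 13, 18, 19, 19, 20, 21
The 2 values of 13 occupy positions 3–4 → average rank (3+4)/2 = 3.5.
The 2 values of 19 occupy positions 6–7 → average rank (6+7)/2 = 6.5.

5, 9, 2, 3.5, 6.5, 8, 1, 6.5, 3.5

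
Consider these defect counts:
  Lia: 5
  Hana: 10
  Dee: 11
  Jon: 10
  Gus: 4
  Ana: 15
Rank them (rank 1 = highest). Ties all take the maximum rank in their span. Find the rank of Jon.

4

Sorted (descending): 15, 11, 10, 10, 5, 4
The 2 values of 10 occupy positions 3–4 → each gets rank 4.
Jon has value 10 → rank 4.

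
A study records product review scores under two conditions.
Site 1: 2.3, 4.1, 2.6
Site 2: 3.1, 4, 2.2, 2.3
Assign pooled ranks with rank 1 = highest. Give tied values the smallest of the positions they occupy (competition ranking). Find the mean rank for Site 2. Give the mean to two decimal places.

Sorted (descending): 4.1, 4, 3.1, 2.6, 2.3, 2.3, 2.2
The 2 values of 2.3 occupy positions 5–6 → each gets rank 5.
Site 2 values → pooled ranks: 3.1→3, 4→2, 2.2→7, 2.3→5
Mean rank = (3 + 2 + 7 + 5) / 4 = 4.25

4.25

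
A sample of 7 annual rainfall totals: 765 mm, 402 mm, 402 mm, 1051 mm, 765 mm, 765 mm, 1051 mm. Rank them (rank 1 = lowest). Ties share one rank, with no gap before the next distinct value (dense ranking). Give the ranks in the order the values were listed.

2, 1, 1, 3, 2, 2, 3

Sorted (ascending): 402, 402, 765, 765, 765, 1051, 1051
The 2 values of 402 share dense rank 1.
The 3 values of 765 share dense rank 2.
The 2 values of 1051 share dense rank 3.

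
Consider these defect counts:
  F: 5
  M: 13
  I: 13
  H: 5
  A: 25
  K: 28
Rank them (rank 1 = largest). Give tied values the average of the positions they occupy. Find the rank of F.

5.5

Sorted (descending): 28, 25, 13, 13, 5, 5
The 2 values of 13 occupy positions 3–4 → average rank (3+4)/2 = 3.5.
The 2 values of 5 occupy positions 5–6 → average rank (5+6)/2 = 5.5.
F has value 5 → rank 5.5.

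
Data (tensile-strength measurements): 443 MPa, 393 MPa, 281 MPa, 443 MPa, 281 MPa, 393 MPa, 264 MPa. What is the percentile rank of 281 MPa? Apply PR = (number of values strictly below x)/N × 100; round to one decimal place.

14.3

N = 7.
Strictly below 281: 1. Equal to 281: 2.
PR = 1/7 × 100 = 14.3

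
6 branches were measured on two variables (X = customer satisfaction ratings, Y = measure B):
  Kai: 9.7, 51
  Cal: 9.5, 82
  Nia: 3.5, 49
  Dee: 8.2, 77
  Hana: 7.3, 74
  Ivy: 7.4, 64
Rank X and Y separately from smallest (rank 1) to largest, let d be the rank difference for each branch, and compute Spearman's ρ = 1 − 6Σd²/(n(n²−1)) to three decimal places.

Ranks of variable 1: 6, 5, 1, 4, 2, 3
Ranks of variable 2: 2, 6, 1, 5, 4, 3
d = r₁ − r₂: 4, -1, 0, -1, -2, 0
d²: 16, 1, 0, 1, 4, 0; Σd² = 22
ρ = 1 − 6·22/(6·35) = 1 − 132/210 = 0.371

0.371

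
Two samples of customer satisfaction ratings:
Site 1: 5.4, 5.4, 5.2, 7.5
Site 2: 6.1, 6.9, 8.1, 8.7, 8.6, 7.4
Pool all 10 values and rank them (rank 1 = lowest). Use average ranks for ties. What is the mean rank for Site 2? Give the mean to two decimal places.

Sorted (ascending): 5.2, 5.4, 5.4, 6.1, 6.9, 7.4, 7.5, 8.1, 8.6, 8.7
The 2 values of 5.4 occupy positions 2–3 → average rank (2+3)/2 = 2.5.
Site 2 values → pooled ranks: 6.1→4, 6.9→5, 8.1→8, 8.7→10, 8.6→9, 7.4→6
Mean rank = (4 + 5 + 8 + 10 + 9 + 6) / 6 = 7.00

7.00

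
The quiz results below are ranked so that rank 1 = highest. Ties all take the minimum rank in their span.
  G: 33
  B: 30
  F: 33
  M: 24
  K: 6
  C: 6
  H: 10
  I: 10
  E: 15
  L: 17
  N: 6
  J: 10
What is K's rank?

10

Sorted (descending): 33, 33, 30, 24, 17, 15, 10, 10, 10, 6, 6, 6
The 2 values of 33 occupy positions 1–2 → each gets rank 1.
The 3 values of 10 occupy positions 7–9 → each gets rank 7.
The 3 values of 6 occupy positions 10–12 → each gets rank 10.
K has value 6 → rank 10.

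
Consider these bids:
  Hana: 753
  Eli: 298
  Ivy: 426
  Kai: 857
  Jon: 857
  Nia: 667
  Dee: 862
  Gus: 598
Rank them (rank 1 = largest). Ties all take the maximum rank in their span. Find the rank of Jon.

Sorted (descending): 862, 857, 857, 753, 667, 598, 426, 298
The 2 values of 857 occupy positions 2–3 → each gets rank 3.
Jon has value 857 → rank 3.

3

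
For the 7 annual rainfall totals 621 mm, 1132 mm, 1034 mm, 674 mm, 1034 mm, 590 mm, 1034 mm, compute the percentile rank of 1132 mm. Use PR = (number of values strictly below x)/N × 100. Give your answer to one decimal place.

N = 7.
Strictly below 1132: 6. Equal to 1132: 1.
PR = 6/7 × 100 = 85.7

85.7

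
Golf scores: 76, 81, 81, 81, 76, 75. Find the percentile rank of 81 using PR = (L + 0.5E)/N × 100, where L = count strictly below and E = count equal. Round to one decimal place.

N = 6.
Strictly below 81: 3. Equal to 81: 3.
PR = (3 + 0.5·3)/6 × 100 = 75.0

75.0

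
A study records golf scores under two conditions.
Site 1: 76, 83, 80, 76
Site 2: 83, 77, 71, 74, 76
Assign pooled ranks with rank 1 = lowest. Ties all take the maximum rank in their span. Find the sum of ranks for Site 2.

23

Sorted (ascending): 71, 74, 76, 76, 76, 77, 80, 83, 83
The 3 values of 76 occupy positions 3–5 → each gets rank 5.
The 2 values of 83 occupy positions 8–9 → each gets rank 9.
Site 2 values → pooled ranks: 83→9, 77→6, 71→1, 74→2, 76→5
Rank sum = 9 + 6 + 1 + 2 + 5 = 23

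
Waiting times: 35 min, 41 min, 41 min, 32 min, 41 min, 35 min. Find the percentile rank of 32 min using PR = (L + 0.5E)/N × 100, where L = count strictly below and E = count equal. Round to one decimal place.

N = 6.
Strictly below 32: 0. Equal to 32: 1.
PR = (0 + 0.5·1)/6 × 100 = 8.3

8.3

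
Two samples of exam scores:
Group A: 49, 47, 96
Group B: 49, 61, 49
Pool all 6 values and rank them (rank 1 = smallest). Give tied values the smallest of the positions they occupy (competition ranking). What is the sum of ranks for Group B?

9

Sorted (ascending): 47, 49, 49, 49, 61, 96
The 3 values of 49 occupy positions 2–4 → each gets rank 2.
Group B values → pooled ranks: 49→2, 61→5, 49→2
Rank sum = 2 + 5 + 2 = 9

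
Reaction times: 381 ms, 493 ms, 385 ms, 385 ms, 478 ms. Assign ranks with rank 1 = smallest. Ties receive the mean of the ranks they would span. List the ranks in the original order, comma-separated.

1, 5, 2.5, 2.5, 4

Sorted (ascending): 381, 385, 385, 478, 493
The 2 values of 385 occupy positions 2–3 → average rank (2+3)/2 = 2.5.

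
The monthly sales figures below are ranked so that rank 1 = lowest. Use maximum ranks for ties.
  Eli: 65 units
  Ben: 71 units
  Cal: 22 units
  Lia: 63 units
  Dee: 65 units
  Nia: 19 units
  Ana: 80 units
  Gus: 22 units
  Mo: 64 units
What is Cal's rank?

Sorted (ascending): 19, 22, 22, 63, 64, 65, 65, 71, 80
The 2 values of 22 occupy positions 2–3 → each gets rank 3.
The 2 values of 65 occupy positions 6–7 → each gets rank 7.
Cal has value 22 units → rank 3.

3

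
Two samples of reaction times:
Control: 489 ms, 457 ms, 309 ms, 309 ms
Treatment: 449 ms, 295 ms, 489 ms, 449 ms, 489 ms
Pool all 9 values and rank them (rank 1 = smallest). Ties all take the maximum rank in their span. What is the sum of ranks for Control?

21

Sorted (ascending): 295, 309, 309, 449, 449, 457, 489, 489, 489
The 2 values of 309 occupy positions 2–3 → each gets rank 3.
The 2 values of 449 occupy positions 4–5 → each gets rank 5.
The 3 values of 489 occupy positions 7–9 → each gets rank 9.
Control values → pooled ranks: 489→9, 457→6, 309→3, 309→3
Rank sum = 9 + 6 + 3 + 3 = 21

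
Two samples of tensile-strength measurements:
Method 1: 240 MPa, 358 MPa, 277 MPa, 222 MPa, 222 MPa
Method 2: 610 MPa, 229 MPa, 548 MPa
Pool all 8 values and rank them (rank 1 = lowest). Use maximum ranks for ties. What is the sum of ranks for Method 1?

19

Sorted (ascending): 222, 222, 229, 240, 277, 358, 548, 610
The 2 values of 222 occupy positions 1–2 → each gets rank 2.
Method 1 values → pooled ranks: 240→4, 358→6, 277→5, 222→2, 222→2
Rank sum = 4 + 6 + 5 + 2 + 2 = 19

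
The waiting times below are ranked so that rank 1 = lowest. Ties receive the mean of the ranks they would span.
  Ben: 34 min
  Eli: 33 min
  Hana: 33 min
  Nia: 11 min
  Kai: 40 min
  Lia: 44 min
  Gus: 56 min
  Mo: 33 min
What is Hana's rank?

Sorted (ascending): 11, 33, 33, 33, 34, 40, 44, 56
The 3 values of 33 occupy positions 2–4 → average rank 3.
Hana has value 33 min → rank 3.

3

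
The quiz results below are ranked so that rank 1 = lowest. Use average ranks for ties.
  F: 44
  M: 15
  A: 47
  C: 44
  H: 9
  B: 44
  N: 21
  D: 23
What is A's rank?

Sorted (ascending): 9, 15, 21, 23, 44, 44, 44, 47
The 3 values of 44 occupy positions 5–7 → average rank 6.
A has value 47 → rank 8.

8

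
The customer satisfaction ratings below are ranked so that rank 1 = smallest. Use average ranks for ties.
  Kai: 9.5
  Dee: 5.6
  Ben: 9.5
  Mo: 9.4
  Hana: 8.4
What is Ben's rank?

4.5

Sorted (ascending): 5.6, 8.4, 9.4, 9.5, 9.5
The 2 values of 9.5 occupy positions 4–5 → average rank (4+5)/2 = 4.5.
Ben has value 9.5 → rank 4.5.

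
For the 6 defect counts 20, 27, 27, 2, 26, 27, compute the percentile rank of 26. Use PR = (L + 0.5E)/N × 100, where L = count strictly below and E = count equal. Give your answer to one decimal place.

N = 6.
Strictly below 26: 2. Equal to 26: 1.
PR = (2 + 0.5·1)/6 × 100 = 41.7

41.7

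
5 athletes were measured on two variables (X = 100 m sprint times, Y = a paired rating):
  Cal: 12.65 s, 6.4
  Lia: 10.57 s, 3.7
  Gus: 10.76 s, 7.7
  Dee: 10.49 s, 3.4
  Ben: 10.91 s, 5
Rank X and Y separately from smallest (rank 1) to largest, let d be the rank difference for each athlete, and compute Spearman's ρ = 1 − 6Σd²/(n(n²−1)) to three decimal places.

Ranks of variable 1: 5, 2, 3, 1, 4
Ranks of variable 2: 4, 2, 5, 1, 3
d = r₁ − r₂: 1, 0, -2, 0, 1
d²: 1, 0, 4, 0, 1; Σd² = 6
ρ = 1 − 6·6/(5·24) = 1 − 36/120 = 0.700

0.700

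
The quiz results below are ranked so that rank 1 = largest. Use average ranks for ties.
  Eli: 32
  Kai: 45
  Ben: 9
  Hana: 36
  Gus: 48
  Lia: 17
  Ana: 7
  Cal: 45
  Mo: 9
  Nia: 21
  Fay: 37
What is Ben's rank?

9.5

Sorted (descending): 48, 45, 45, 37, 36, 32, 21, 17, 9, 9, 7
The 2 values of 45 occupy positions 2–3 → average rank (2+3)/2 = 2.5.
The 2 values of 9 occupy positions 9–10 → average rank (9+10)/2 = 9.5.
Ben has value 9 → rank 9.5.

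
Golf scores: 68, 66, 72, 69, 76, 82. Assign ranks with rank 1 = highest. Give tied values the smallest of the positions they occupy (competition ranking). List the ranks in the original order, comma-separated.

Sorted (descending): 82, 76, 72, 69, 68, 66
No ties — each value takes its position as its rank.

5, 6, 3, 4, 2, 1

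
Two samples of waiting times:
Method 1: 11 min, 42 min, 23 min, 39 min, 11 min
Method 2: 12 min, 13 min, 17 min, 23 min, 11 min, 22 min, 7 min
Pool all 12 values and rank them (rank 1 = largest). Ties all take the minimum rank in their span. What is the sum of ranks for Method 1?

Sorted (descending): 42, 39, 23, 23, 22, 17, 13, 12, 11, 11, 11, 7
The 2 values of 23 occupy positions 3–4 → each gets rank 3.
The 3 values of 11 occupy positions 9–11 → each gets rank 9.
Method 1 values → pooled ranks: 11→9, 42→1, 23→3, 39→2, 11→9
Rank sum = 9 + 1 + 3 + 2 + 9 = 24

24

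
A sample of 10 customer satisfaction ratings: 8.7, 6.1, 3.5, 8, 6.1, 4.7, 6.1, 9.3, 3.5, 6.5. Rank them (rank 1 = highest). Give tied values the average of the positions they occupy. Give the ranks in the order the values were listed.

2, 6, 9.5, 3, 6, 8, 6, 1, 9.5, 4

Sorted (descending): 9.3, 8.7, 8, 6.5, 6.1, 6.1, 6.1, 4.7, 3.5, 3.5
The 3 values of 6.1 occupy positions 5–7 → average rank 6.
The 2 values of 3.5 occupy positions 9–10 → average rank (9+10)/2 = 9.5.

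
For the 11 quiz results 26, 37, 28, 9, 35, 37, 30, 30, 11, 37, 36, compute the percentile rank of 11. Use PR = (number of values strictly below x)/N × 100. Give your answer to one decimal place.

9.1

N = 11.
Strictly below 11: 1. Equal to 11: 1.
PR = 1/11 × 100 = 9.1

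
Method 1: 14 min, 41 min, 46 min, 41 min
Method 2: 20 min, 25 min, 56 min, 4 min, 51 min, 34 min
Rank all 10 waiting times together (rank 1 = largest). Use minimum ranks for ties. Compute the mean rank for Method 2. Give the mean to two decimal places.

5.67

Sorted (descending): 56, 51, 46, 41, 41, 34, 25, 20, 14, 4
The 2 values of 41 occupy positions 4–5 → each gets rank 4.
Method 2 values → pooled ranks: 20→8, 25→7, 56→1, 4→10, 51→2, 34→6
Mean rank = (8 + 7 + 1 + 10 + 2 + 6) / 6 = 5.67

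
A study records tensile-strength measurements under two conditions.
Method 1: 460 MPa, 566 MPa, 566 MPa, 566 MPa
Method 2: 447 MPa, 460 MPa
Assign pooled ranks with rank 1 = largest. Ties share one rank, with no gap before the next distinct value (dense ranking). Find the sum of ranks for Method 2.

5

Sorted (descending): 566, 566, 566, 460, 460, 447
The 3 values of 566 share dense rank 1.
The 2 values of 460 share dense rank 2.
Remaining distinct values take the next consecutive integers.
Method 2 values → pooled ranks: 447→3, 460→2
Rank sum = 3 + 2 = 5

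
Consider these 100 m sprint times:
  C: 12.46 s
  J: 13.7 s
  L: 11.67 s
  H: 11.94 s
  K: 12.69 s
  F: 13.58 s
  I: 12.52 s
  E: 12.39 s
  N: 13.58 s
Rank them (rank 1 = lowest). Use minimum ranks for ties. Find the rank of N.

Sorted (ascending): 11.67, 11.94, 12.39, 12.46, 12.52, 12.69, 13.58, 13.58, 13.7
The 2 values of 13.58 occupy positions 7–8 → each gets rank 7.
N has value 13.58 s → rank 7.

7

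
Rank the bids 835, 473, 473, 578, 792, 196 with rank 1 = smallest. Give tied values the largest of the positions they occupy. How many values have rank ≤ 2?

Sorted (ascending): 196, 473, 473, 578, 792, 835
The 2 values of 473 occupy positions 2–3 → each gets rank 3.
Ranks ≤ 2: {1} → 1 value.

1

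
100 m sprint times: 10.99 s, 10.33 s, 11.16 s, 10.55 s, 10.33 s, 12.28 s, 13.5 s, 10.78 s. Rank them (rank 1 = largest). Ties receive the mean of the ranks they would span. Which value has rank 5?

Sorted (descending): 13.5, 12.28, 11.16, 10.99, 10.78, 10.55, 10.33, 10.33
The 2 values of 10.33 occupy positions 7–8 → average rank (7+8)/2 = 7.5.
Rank 5 → value 10.78.

10.78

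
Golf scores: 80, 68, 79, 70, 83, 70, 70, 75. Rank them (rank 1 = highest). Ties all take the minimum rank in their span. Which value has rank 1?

83

Sorted (descending): 83, 80, 79, 75, 70, 70, 70, 68
The 3 values of 70 occupy positions 5–7 → each gets rank 5.
Rank 1 → value 83.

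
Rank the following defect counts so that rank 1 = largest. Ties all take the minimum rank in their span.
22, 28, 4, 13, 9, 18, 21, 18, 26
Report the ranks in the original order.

Sorted (descending): 28, 26, 22, 21, 18, 18, 13, 9, 4
The 2 values of 18 occupy positions 5–6 → each gets rank 5.

3, 1, 9, 7, 8, 5, 4, 5, 2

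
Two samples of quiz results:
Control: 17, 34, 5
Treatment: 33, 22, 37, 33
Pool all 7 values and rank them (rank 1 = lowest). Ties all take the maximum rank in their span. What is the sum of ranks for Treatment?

20

Sorted (ascending): 5, 17, 22, 33, 33, 34, 37
The 2 values of 33 occupy positions 4–5 → each gets rank 5.
Treatment values → pooled ranks: 33→5, 22→3, 37→7, 33→5
Rank sum = 5 + 3 + 7 + 5 = 20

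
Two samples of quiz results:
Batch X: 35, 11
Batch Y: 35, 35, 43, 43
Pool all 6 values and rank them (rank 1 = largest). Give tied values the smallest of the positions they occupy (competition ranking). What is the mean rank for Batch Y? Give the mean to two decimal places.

Sorted (descending): 43, 43, 35, 35, 35, 11
The 2 values of 43 occupy positions 1–2 → each gets rank 1.
The 3 values of 35 occupy positions 3–5 → each gets rank 3.
Batch Y values → pooled ranks: 35→3, 35→3, 43→1, 43→1
Mean rank = (3 + 3 + 1 + 1) / 4 = 2.00

2.00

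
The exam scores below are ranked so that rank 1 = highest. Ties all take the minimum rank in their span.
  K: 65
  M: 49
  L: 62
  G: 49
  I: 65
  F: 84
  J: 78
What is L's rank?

Sorted (descending): 84, 78, 65, 65, 62, 49, 49
The 2 values of 65 occupy positions 3–4 → each gets rank 3.
The 2 values of 49 occupy positions 6–7 → each gets rank 6.
L has value 62 → rank 5.

5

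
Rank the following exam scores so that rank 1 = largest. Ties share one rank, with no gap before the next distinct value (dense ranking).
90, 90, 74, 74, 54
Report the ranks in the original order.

1, 1, 2, 2, 3

Sorted (descending): 90, 90, 74, 74, 54
The 2 values of 90 share dense rank 1.
The 2 values of 74 share dense rank 2.
Remaining distinct values take the next consecutive integers.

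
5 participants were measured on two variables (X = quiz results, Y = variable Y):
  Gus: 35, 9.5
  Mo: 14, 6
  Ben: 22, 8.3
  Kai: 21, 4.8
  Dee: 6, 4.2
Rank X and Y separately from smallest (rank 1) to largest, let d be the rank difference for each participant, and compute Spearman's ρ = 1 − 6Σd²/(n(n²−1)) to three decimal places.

0.900

Ranks of variable 1: 5, 2, 4, 3, 1
Ranks of variable 2: 5, 3, 4, 2, 1
d = r₁ − r₂: 0, -1, 0, 1, 0
d²: 0, 1, 0, 1, 0; Σd² = 2
ρ = 1 − 6·2/(5·24) = 1 − 12/120 = 0.900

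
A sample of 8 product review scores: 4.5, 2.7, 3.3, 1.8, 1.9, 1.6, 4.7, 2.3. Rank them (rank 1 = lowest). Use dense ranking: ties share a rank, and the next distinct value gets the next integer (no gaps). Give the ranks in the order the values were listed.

Sorted (ascending): 1.6, 1.8, 1.9, 2.3, 2.7, 3.3, 4.5, 4.7
No ties — each value takes its position as its rank.

7, 5, 6, 2, 3, 1, 8, 4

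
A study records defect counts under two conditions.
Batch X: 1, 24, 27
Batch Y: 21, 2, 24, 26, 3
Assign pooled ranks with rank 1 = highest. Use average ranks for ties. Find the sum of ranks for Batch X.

Sorted (descending): 27, 26, 24, 24, 21, 3, 2, 1
The 2 values of 24 occupy positions 3–4 → average rank (3+4)/2 = 3.5.
Batch X values → pooled ranks: 1→8, 24→3.5, 27→1
Rank sum = 8 + 3.5 + 1 = 12.5

12.5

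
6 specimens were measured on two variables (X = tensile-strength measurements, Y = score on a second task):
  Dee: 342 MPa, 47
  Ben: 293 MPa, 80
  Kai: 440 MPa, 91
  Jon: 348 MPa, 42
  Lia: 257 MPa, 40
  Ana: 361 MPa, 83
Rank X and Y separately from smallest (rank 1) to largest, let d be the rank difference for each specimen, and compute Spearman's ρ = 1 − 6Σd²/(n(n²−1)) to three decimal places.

Ranks of variable 1: 3, 2, 6, 4, 1, 5
Ranks of variable 2: 3, 4, 6, 2, 1, 5
d = r₁ − r₂: 0, -2, 0, 2, 0, 0
d²: 0, 4, 0, 4, 0, 0; Σd² = 8
ρ = 1 − 6·8/(6·35) = 1 − 48/210 = 0.771

0.771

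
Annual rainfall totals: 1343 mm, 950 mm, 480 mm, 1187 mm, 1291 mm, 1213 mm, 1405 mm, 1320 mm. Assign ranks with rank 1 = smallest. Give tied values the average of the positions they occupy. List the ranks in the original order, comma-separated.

Sorted (ascending): 480, 950, 1187, 1213, 1291, 1320, 1343, 1405
No ties — each value takes its position as its rank.

7, 2, 1, 3, 5, 4, 8, 6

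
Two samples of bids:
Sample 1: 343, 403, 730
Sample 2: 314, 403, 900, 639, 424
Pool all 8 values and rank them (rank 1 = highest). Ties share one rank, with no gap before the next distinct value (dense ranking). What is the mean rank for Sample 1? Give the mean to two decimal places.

Sorted (descending): 900, 730, 639, 424, 403, 403, 343, 314
The 2 values of 403 share dense rank 5.
Remaining distinct values take the next consecutive integers.
Sample 1 values → pooled ranks: 343→6, 403→5, 730→2
Mean rank = (6 + 5 + 2) / 3 = 4.33

4.33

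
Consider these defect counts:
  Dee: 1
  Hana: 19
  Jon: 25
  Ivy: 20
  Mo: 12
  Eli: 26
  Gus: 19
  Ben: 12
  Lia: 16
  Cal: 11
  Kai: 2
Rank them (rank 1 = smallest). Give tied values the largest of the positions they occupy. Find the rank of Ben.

5

Sorted (ascending): 1, 2, 11, 12, 12, 16, 19, 19, 20, 25, 26
The 2 values of 12 occupy positions 4–5 → each gets rank 5.
The 2 values of 19 occupy positions 7–8 → each gets rank 8.
Ben has value 12 → rank 5.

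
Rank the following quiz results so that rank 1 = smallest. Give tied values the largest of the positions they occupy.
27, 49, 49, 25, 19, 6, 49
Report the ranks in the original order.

4, 7, 7, 3, 2, 1, 7

Sorted (ascending): 6, 19, 25, 27, 49, 49, 49
The 3 values of 49 occupy positions 5–7 → each gets rank 7.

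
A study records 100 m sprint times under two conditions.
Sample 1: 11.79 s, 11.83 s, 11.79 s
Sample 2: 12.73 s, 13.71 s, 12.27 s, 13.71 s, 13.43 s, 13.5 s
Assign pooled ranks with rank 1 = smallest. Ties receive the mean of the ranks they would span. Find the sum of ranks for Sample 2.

39

Sorted (ascending): 11.79, 11.79, 11.83, 12.27, 12.73, 13.43, 13.5, 13.71, 13.71
The 2 values of 11.79 occupy positions 1–2 → average rank (1+2)/2 = 1.5.
The 2 values of 13.71 occupy positions 8–9 → average rank (8+9)/2 = 8.5.
Sample 2 values → pooled ranks: 12.73→5, 13.71→8.5, 12.27→4, 13.71→8.5, 13.43→6, 13.5→7
Rank sum = 5 + 8.5 + 4 + 8.5 + 6 + 7 = 39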